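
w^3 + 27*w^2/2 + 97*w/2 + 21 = (w + 1/2)*(w + 6)*(w + 7)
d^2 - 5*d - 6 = (d - 6)*(d + 1)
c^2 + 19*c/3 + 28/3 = (c + 7/3)*(c + 4)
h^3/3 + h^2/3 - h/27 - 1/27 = (h/3 + 1/3)*(h - 1/3)*(h + 1/3)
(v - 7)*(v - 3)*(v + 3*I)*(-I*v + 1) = -I*v^4 + 4*v^3 + 10*I*v^3 - 40*v^2 - 18*I*v^2 + 84*v - 30*I*v + 63*I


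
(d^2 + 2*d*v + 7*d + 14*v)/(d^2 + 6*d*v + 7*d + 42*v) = (d + 2*v)/(d + 6*v)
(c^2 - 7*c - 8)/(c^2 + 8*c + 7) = (c - 8)/(c + 7)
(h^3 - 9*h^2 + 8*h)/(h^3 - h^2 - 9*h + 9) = h*(h - 8)/(h^2 - 9)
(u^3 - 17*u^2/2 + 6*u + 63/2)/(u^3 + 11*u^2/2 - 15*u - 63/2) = (u - 7)/(u + 7)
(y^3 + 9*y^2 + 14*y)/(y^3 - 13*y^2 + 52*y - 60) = y*(y^2 + 9*y + 14)/(y^3 - 13*y^2 + 52*y - 60)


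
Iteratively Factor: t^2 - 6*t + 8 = (t - 2)*(t - 4)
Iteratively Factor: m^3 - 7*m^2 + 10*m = (m - 2)*(m^2 - 5*m) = (m - 5)*(m - 2)*(m)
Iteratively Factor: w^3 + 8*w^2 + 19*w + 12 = (w + 4)*(w^2 + 4*w + 3) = (w + 3)*(w + 4)*(w + 1)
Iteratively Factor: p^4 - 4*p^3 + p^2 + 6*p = (p + 1)*(p^3 - 5*p^2 + 6*p) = (p - 3)*(p + 1)*(p^2 - 2*p) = p*(p - 3)*(p + 1)*(p - 2)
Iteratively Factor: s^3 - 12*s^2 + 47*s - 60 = (s - 3)*(s^2 - 9*s + 20) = (s - 4)*(s - 3)*(s - 5)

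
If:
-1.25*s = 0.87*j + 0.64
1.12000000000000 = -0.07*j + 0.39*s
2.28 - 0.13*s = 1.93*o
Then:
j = -3.87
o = 1.03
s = 2.18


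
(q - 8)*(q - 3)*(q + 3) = q^3 - 8*q^2 - 9*q + 72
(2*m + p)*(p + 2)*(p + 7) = 2*m*p^2 + 18*m*p + 28*m + p^3 + 9*p^2 + 14*p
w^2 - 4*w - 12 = (w - 6)*(w + 2)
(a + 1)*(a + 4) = a^2 + 5*a + 4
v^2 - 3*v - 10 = (v - 5)*(v + 2)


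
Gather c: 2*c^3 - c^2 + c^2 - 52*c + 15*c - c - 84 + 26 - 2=2*c^3 - 38*c - 60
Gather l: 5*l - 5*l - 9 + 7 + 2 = 0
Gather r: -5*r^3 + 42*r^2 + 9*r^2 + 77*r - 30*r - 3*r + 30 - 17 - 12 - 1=-5*r^3 + 51*r^2 + 44*r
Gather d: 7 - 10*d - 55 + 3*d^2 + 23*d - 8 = 3*d^2 + 13*d - 56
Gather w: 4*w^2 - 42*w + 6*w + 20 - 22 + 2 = 4*w^2 - 36*w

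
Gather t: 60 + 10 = 70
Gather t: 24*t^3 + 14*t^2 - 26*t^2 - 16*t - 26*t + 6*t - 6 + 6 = 24*t^3 - 12*t^2 - 36*t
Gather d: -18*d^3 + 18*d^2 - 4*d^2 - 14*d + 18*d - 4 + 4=-18*d^3 + 14*d^2 + 4*d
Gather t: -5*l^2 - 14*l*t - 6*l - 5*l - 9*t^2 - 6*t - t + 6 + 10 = -5*l^2 - 11*l - 9*t^2 + t*(-14*l - 7) + 16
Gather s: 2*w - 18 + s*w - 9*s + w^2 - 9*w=s*(w - 9) + w^2 - 7*w - 18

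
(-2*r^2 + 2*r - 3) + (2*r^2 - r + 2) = r - 1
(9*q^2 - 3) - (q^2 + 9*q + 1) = 8*q^2 - 9*q - 4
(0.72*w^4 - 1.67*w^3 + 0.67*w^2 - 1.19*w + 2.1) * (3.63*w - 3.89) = 2.6136*w^5 - 8.8629*w^4 + 8.9284*w^3 - 6.926*w^2 + 12.2521*w - 8.169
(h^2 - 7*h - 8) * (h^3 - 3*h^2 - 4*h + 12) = h^5 - 10*h^4 + 9*h^3 + 64*h^2 - 52*h - 96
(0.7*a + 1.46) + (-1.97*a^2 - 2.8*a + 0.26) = -1.97*a^2 - 2.1*a + 1.72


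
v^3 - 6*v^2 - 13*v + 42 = (v - 7)*(v - 2)*(v + 3)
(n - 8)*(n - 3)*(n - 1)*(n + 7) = n^4 - 5*n^3 - 49*n^2 + 221*n - 168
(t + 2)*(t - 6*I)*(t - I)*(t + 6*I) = t^4 + 2*t^3 - I*t^3 + 36*t^2 - 2*I*t^2 + 72*t - 36*I*t - 72*I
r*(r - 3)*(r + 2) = r^3 - r^2 - 6*r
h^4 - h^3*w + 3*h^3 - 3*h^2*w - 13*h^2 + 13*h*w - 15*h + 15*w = (h - 3)*(h + 1)*(h + 5)*(h - w)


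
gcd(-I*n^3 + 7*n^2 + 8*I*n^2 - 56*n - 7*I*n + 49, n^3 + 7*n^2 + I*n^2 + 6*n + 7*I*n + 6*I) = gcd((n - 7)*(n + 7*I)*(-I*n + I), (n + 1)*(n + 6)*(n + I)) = 1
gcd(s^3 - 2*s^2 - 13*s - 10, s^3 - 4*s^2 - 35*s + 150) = s - 5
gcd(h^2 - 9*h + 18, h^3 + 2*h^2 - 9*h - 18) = h - 3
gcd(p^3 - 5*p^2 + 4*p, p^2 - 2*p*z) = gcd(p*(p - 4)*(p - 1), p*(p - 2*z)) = p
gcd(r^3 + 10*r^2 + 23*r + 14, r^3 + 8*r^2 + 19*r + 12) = r + 1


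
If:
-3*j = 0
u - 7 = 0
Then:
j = 0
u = 7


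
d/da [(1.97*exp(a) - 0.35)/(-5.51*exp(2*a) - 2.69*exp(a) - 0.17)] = (10.8547*exp(2*a) - 3.857*exp(a) - 1.2764)*exp(a)/(30.3601*exp(4*a) + 29.6438*exp(3*a) + 9.1095*exp(2*a) + 0.9146*exp(a) + 0.0289)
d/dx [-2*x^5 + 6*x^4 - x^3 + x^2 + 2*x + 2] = -10*x^4 + 24*x^3 - 3*x^2 + 2*x + 2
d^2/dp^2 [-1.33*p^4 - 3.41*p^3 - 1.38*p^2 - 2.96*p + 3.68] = -15.96*p^2 - 20.46*p - 2.76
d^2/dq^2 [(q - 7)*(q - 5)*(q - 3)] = 6*q - 30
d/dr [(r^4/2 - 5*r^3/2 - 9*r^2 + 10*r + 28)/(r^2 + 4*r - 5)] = (2*r^5 + 7*r^4 - 60*r^3 - 17*r^2 + 68*r - 324)/(2*(r^4 + 8*r^3 + 6*r^2 - 40*r + 25))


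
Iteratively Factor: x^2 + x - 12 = (x + 4)*(x - 3)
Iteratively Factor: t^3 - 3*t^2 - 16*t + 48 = (t + 4)*(t^2 - 7*t + 12) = (t - 4)*(t + 4)*(t - 3)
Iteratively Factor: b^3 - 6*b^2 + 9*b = (b - 3)*(b^2 - 3*b) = (b - 3)^2*(b)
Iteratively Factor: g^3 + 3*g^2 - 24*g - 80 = (g + 4)*(g^2 - g - 20) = (g - 5)*(g + 4)*(g + 4)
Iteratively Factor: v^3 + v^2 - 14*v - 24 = (v + 3)*(v^2 - 2*v - 8) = (v - 4)*(v + 3)*(v + 2)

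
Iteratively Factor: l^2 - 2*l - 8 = (l - 4)*(l + 2)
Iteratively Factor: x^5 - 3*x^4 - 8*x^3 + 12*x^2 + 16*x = (x - 4)*(x^4 + x^3 - 4*x^2 - 4*x) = (x - 4)*(x - 2)*(x^3 + 3*x^2 + 2*x) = (x - 4)*(x - 2)*(x + 2)*(x^2 + x) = (x - 4)*(x - 2)*(x + 1)*(x + 2)*(x)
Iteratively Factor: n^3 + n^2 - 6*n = (n)*(n^2 + n - 6) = n*(n + 3)*(n - 2)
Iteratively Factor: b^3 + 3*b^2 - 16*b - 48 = (b - 4)*(b^2 + 7*b + 12) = (b - 4)*(b + 3)*(b + 4)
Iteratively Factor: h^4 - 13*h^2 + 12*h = (h + 4)*(h^3 - 4*h^2 + 3*h) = (h - 1)*(h + 4)*(h^2 - 3*h) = h*(h - 1)*(h + 4)*(h - 3)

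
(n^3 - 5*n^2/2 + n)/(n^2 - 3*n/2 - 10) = n*(-2*n^2 + 5*n - 2)/(-2*n^2 + 3*n + 20)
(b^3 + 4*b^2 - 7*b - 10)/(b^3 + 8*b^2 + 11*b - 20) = (b^2 - b - 2)/(b^2 + 3*b - 4)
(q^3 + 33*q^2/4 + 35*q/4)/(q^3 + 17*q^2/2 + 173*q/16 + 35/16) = 4*q/(4*q + 1)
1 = 1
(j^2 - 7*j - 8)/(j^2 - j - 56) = (j + 1)/(j + 7)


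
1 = 1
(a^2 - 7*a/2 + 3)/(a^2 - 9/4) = 2*(a - 2)/(2*a + 3)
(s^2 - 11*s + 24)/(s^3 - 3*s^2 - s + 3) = (s - 8)/(s^2 - 1)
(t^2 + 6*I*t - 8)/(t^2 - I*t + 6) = (t + 4*I)/(t - 3*I)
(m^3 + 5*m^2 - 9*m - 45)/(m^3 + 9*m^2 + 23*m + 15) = (m - 3)/(m + 1)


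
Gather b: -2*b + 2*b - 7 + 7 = 0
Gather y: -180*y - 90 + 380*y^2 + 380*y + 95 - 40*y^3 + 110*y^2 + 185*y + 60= -40*y^3 + 490*y^2 + 385*y + 65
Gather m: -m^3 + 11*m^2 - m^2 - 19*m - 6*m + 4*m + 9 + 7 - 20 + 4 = -m^3 + 10*m^2 - 21*m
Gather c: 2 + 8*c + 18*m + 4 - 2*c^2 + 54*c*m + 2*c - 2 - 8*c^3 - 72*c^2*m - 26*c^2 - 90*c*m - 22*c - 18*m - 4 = -8*c^3 + c^2*(-72*m - 28) + c*(-36*m - 12)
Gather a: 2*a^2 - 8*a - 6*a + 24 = 2*a^2 - 14*a + 24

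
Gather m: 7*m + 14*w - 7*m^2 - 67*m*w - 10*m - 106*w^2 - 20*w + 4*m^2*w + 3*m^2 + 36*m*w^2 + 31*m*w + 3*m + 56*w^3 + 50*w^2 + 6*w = m^2*(4*w - 4) + m*(36*w^2 - 36*w) + 56*w^3 - 56*w^2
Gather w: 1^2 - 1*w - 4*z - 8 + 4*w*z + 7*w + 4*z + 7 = w*(4*z + 6)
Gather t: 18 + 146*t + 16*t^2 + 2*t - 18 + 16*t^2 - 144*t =32*t^2 + 4*t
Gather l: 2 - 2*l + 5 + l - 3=4 - l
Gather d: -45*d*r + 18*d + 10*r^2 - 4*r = d*(18 - 45*r) + 10*r^2 - 4*r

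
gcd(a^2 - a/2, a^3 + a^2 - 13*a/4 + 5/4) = a - 1/2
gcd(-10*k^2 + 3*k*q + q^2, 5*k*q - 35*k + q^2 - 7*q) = 5*k + q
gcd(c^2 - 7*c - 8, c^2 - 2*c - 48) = c - 8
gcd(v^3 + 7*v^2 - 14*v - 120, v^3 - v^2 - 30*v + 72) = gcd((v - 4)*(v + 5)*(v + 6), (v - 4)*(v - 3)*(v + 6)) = v^2 + 2*v - 24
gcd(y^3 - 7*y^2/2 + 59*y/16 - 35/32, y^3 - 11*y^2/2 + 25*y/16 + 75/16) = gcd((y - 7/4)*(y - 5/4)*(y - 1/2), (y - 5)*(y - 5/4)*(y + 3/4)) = y - 5/4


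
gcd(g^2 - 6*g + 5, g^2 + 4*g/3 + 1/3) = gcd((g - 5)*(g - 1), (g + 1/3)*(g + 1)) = 1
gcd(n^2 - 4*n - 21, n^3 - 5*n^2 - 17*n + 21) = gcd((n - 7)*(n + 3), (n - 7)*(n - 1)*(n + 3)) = n^2 - 4*n - 21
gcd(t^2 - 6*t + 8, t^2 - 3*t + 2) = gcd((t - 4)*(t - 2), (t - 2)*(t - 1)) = t - 2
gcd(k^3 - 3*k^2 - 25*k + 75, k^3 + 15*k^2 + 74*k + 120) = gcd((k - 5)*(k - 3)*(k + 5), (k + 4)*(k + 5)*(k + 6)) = k + 5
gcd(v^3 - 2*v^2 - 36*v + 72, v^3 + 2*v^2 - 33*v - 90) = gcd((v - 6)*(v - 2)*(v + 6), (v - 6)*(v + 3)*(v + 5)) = v - 6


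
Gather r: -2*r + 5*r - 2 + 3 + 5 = 3*r + 6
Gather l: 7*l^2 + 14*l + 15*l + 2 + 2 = 7*l^2 + 29*l + 4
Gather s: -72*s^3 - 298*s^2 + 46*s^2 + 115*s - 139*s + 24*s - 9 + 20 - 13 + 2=-72*s^3 - 252*s^2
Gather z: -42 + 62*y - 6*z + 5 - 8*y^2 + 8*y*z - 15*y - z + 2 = -8*y^2 + 47*y + z*(8*y - 7) - 35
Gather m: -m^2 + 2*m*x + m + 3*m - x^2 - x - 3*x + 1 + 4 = -m^2 + m*(2*x + 4) - x^2 - 4*x + 5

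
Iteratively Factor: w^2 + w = (w + 1)*(w)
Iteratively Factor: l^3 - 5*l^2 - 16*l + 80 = (l - 4)*(l^2 - l - 20) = (l - 5)*(l - 4)*(l + 4)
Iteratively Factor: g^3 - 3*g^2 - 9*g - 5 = (g - 5)*(g^2 + 2*g + 1) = (g - 5)*(g + 1)*(g + 1)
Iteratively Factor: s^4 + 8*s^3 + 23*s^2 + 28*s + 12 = (s + 3)*(s^3 + 5*s^2 + 8*s + 4) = (s + 1)*(s + 3)*(s^2 + 4*s + 4) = (s + 1)*(s + 2)*(s + 3)*(s + 2)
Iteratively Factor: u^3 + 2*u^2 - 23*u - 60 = (u + 3)*(u^2 - u - 20) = (u + 3)*(u + 4)*(u - 5)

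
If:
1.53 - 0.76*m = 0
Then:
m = 2.01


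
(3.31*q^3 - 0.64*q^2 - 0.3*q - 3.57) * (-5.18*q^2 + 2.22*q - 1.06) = -17.1458*q^5 + 10.6634*q^4 - 3.3754*q^3 + 18.505*q^2 - 7.6074*q + 3.7842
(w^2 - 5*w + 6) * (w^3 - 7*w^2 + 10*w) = w^5 - 12*w^4 + 51*w^3 - 92*w^2 + 60*w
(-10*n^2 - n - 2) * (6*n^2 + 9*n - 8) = -60*n^4 - 96*n^3 + 59*n^2 - 10*n + 16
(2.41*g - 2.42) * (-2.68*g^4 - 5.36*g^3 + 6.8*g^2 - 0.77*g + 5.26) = -6.4588*g^5 - 6.432*g^4 + 29.3592*g^3 - 18.3117*g^2 + 14.54*g - 12.7292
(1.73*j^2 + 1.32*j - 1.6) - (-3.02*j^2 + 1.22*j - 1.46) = 4.75*j^2 + 0.1*j - 0.14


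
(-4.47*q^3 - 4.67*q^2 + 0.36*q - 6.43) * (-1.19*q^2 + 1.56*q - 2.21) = 5.3193*q^5 - 1.4159*q^4 + 2.1651*q^3 + 18.534*q^2 - 10.8264*q + 14.2103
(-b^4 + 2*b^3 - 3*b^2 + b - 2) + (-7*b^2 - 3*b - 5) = -b^4 + 2*b^3 - 10*b^2 - 2*b - 7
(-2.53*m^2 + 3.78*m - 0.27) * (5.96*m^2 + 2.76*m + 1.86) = -15.0788*m^4 + 15.546*m^3 + 4.1178*m^2 + 6.2856*m - 0.5022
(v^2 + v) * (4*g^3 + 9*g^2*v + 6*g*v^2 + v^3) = 4*g^3*v^2 + 4*g^3*v + 9*g^2*v^3 + 9*g^2*v^2 + 6*g*v^4 + 6*g*v^3 + v^5 + v^4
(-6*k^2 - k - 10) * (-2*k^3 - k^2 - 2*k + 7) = 12*k^5 + 8*k^4 + 33*k^3 - 30*k^2 + 13*k - 70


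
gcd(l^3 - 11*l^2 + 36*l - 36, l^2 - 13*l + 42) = l - 6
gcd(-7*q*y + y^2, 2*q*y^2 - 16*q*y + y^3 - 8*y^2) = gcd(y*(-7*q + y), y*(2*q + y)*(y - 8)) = y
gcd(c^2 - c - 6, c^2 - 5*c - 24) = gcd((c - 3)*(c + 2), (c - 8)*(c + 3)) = 1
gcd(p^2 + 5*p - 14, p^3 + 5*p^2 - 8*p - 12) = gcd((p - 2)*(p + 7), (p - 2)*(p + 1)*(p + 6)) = p - 2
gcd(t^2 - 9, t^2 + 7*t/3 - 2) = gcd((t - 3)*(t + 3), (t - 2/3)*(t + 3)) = t + 3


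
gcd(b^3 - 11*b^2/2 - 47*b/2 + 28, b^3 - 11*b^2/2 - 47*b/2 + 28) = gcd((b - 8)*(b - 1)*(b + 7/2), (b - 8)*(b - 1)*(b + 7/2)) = b^3 - 11*b^2/2 - 47*b/2 + 28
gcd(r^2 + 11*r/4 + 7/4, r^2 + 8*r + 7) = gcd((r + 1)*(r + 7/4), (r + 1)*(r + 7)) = r + 1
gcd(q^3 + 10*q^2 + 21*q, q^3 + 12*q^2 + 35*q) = q^2 + 7*q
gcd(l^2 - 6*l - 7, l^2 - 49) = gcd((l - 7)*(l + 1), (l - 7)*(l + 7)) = l - 7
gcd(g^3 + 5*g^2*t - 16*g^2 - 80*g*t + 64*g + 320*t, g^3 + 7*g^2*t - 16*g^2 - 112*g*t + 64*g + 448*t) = g^2 - 16*g + 64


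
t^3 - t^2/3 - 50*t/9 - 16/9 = (t - 8/3)*(t + 1/3)*(t + 2)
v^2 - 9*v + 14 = (v - 7)*(v - 2)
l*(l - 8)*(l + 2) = l^3 - 6*l^2 - 16*l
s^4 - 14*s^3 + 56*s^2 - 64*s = s*(s - 8)*(s - 4)*(s - 2)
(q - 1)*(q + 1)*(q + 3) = q^3 + 3*q^2 - q - 3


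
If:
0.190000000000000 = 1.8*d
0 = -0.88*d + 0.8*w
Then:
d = 0.11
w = 0.12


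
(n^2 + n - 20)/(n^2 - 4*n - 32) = (-n^2 - n + 20)/(-n^2 + 4*n + 32)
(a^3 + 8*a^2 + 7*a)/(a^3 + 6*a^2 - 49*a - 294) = a*(a + 1)/(a^2 - a - 42)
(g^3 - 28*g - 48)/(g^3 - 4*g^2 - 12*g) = (g + 4)/g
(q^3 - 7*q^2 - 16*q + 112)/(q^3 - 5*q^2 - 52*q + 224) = (q^2 - 3*q - 28)/(q^2 - q - 56)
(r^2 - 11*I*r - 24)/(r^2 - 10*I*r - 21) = (r - 8*I)/(r - 7*I)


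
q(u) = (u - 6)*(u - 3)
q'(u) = 2*u - 9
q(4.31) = -2.21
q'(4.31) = -0.38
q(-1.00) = 28.00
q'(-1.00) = -11.00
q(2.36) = 2.33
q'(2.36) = -4.28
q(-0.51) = 22.85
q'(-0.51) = -10.02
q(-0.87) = 26.59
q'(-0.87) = -10.74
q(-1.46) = 33.27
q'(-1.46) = -11.92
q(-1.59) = 34.84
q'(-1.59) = -12.18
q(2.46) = 1.91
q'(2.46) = -4.08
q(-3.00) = 54.00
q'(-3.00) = -15.00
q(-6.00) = 108.00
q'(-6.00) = -21.00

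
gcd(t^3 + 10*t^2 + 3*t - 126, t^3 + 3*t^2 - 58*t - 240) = t + 6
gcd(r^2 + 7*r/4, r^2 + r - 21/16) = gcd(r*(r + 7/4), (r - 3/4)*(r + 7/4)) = r + 7/4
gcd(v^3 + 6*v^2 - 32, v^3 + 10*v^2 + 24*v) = v + 4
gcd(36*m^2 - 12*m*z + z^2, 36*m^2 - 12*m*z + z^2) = 36*m^2 - 12*m*z + z^2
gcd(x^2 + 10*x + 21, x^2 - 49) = x + 7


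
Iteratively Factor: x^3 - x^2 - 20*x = (x - 5)*(x^2 + 4*x) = (x - 5)*(x + 4)*(x)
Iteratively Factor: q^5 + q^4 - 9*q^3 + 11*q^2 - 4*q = (q - 1)*(q^4 + 2*q^3 - 7*q^2 + 4*q) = (q - 1)*(q + 4)*(q^3 - 2*q^2 + q) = (q - 1)^2*(q + 4)*(q^2 - q) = q*(q - 1)^2*(q + 4)*(q - 1)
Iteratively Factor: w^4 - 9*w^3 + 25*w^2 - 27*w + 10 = (w - 2)*(w^3 - 7*w^2 + 11*w - 5) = (w - 2)*(w - 1)*(w^2 - 6*w + 5) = (w - 5)*(w - 2)*(w - 1)*(w - 1)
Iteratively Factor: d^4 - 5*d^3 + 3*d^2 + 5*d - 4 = (d + 1)*(d^3 - 6*d^2 + 9*d - 4) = (d - 1)*(d + 1)*(d^2 - 5*d + 4) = (d - 4)*(d - 1)*(d + 1)*(d - 1)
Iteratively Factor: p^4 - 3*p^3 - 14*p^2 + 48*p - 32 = (p - 1)*(p^3 - 2*p^2 - 16*p + 32) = (p - 2)*(p - 1)*(p^2 - 16) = (p - 2)*(p - 1)*(p + 4)*(p - 4)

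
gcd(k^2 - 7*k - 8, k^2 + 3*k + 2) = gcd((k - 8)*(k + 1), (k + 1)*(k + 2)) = k + 1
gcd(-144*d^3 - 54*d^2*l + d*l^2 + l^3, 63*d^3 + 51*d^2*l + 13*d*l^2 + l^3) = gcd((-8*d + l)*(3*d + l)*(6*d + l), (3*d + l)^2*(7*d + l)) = 3*d + l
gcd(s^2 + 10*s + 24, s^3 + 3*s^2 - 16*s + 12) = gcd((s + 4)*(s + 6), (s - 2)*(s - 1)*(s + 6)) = s + 6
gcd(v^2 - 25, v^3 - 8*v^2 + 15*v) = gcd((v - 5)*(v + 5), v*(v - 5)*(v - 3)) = v - 5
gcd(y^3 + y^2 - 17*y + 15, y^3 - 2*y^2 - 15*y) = 1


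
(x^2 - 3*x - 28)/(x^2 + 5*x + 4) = (x - 7)/(x + 1)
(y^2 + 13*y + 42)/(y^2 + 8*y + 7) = (y + 6)/(y + 1)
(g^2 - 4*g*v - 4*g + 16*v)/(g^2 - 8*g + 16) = (g - 4*v)/(g - 4)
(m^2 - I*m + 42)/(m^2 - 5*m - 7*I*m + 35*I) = (m + 6*I)/(m - 5)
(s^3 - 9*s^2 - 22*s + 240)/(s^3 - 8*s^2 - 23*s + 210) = (s - 8)/(s - 7)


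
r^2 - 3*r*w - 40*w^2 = (r - 8*w)*(r + 5*w)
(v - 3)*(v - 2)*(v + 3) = v^3 - 2*v^2 - 9*v + 18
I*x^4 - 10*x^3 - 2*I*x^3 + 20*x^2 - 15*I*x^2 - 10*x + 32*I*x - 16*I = (x - 1)*(x + 2*I)*(x + 8*I)*(I*x - I)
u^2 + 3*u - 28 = (u - 4)*(u + 7)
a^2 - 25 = (a - 5)*(a + 5)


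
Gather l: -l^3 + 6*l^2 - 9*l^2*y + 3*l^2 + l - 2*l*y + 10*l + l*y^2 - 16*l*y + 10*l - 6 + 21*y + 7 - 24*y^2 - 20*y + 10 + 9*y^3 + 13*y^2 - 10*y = -l^3 + l^2*(9 - 9*y) + l*(y^2 - 18*y + 21) + 9*y^3 - 11*y^2 - 9*y + 11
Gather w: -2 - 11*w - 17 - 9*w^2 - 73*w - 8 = -9*w^2 - 84*w - 27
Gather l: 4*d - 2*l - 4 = 4*d - 2*l - 4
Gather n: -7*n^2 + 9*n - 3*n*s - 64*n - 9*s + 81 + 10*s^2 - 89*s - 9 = -7*n^2 + n*(-3*s - 55) + 10*s^2 - 98*s + 72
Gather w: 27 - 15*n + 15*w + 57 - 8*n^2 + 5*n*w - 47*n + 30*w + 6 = -8*n^2 - 62*n + w*(5*n + 45) + 90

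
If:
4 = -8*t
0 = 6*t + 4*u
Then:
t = -1/2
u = 3/4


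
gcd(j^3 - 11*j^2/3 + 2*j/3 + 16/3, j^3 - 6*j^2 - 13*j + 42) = j - 2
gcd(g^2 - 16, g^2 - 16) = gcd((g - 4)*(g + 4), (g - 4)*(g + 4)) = g^2 - 16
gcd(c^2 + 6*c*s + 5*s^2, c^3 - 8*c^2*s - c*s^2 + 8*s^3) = c + s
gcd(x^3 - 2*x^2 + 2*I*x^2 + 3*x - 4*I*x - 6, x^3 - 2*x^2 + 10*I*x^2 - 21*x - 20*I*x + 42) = x^2 + x*(-2 + 3*I) - 6*I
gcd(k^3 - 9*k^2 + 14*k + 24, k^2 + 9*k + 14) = 1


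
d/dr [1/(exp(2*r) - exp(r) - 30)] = (1 - 2*exp(r))*exp(r)/(-exp(2*r) + exp(r) + 30)^2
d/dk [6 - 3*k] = -3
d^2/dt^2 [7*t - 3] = 0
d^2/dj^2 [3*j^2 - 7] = 6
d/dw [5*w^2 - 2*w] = 10*w - 2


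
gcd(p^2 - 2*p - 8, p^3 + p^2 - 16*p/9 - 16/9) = 1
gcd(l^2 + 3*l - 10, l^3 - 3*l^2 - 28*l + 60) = l^2 + 3*l - 10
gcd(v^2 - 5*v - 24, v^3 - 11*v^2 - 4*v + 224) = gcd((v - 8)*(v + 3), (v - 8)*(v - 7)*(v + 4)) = v - 8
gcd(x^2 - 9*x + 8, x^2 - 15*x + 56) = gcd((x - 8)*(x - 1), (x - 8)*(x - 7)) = x - 8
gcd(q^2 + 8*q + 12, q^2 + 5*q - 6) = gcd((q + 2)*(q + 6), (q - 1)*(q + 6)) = q + 6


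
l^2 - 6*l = l*(l - 6)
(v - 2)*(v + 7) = v^2 + 5*v - 14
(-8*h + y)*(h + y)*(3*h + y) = -24*h^3 - 29*h^2*y - 4*h*y^2 + y^3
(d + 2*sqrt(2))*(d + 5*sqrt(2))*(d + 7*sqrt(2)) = d^3 + 14*sqrt(2)*d^2 + 118*d + 140*sqrt(2)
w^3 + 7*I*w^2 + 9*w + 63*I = (w - 3*I)*(w + 3*I)*(w + 7*I)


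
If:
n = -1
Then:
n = -1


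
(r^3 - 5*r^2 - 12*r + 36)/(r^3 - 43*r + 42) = (r^2 + r - 6)/(r^2 + 6*r - 7)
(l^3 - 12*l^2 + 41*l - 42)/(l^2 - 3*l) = l - 9 + 14/l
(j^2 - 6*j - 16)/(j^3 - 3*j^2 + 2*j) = (j^2 - 6*j - 16)/(j*(j^2 - 3*j + 2))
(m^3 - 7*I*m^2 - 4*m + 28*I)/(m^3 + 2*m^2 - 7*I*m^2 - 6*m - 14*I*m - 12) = (m^2 - m*(2 + 7*I) + 14*I)/(m^2 - 7*I*m - 6)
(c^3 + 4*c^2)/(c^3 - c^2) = (c + 4)/(c - 1)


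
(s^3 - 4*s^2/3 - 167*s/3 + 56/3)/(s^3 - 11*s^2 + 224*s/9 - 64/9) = 3*(s + 7)/(3*s - 8)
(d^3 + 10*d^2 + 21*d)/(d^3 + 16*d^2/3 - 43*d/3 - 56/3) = 3*d*(d + 3)/(3*d^2 - 5*d - 8)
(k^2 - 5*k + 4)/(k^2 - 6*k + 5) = (k - 4)/(k - 5)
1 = 1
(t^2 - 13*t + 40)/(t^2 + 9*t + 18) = (t^2 - 13*t + 40)/(t^2 + 9*t + 18)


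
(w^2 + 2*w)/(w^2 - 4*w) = (w + 2)/(w - 4)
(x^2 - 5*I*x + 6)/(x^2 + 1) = (x - 6*I)/(x - I)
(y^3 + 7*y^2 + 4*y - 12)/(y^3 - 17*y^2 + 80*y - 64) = (y^2 + 8*y + 12)/(y^2 - 16*y + 64)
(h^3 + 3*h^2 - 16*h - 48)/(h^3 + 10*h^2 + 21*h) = (h^2 - 16)/(h*(h + 7))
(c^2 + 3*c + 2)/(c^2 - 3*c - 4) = (c + 2)/(c - 4)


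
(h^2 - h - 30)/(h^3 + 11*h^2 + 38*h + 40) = (h - 6)/(h^2 + 6*h + 8)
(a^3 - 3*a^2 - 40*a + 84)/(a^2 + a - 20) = (a^3 - 3*a^2 - 40*a + 84)/(a^2 + a - 20)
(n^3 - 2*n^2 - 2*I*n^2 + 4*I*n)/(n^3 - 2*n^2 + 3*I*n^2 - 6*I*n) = (n - 2*I)/(n + 3*I)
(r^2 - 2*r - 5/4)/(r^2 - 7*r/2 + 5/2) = (r + 1/2)/(r - 1)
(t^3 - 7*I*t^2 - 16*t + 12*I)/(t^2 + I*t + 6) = (t^2 - 5*I*t - 6)/(t + 3*I)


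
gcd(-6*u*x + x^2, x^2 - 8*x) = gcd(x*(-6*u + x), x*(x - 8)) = x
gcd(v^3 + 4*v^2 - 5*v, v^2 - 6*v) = v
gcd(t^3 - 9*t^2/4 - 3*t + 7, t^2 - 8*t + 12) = t - 2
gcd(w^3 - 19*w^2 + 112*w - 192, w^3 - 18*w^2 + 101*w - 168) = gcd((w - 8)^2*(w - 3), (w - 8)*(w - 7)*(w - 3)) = w^2 - 11*w + 24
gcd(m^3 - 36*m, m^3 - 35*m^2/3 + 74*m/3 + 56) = m - 6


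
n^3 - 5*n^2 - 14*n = n*(n - 7)*(n + 2)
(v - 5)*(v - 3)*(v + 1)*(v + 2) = v^4 - 5*v^3 - 7*v^2 + 29*v + 30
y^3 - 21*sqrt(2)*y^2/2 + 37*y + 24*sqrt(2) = (y - 8*sqrt(2))*(y - 3*sqrt(2))*(y + sqrt(2)/2)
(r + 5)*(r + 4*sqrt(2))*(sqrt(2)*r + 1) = sqrt(2)*r^3 + 5*sqrt(2)*r^2 + 9*r^2 + 4*sqrt(2)*r + 45*r + 20*sqrt(2)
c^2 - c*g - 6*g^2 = (c - 3*g)*(c + 2*g)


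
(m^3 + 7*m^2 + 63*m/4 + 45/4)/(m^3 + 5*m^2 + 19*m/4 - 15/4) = (2*m + 3)/(2*m - 1)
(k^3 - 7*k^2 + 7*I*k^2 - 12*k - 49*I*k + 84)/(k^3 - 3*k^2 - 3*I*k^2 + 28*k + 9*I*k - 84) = (k^2 + k*(-7 + 3*I) - 21*I)/(k^2 - k*(3 + 7*I) + 21*I)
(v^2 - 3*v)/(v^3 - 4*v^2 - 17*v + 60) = v/(v^2 - v - 20)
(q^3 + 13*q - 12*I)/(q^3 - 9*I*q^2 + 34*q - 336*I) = (q^3 + 13*q - 12*I)/(q^3 - 9*I*q^2 + 34*q - 336*I)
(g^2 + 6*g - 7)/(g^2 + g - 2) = (g + 7)/(g + 2)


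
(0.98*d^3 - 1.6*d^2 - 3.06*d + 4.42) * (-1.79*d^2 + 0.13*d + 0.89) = -1.7542*d^5 + 2.9914*d^4 + 6.1416*d^3 - 9.7336*d^2 - 2.1488*d + 3.9338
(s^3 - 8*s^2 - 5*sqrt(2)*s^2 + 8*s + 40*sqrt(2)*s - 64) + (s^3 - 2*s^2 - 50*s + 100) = 2*s^3 - 10*s^2 - 5*sqrt(2)*s^2 - 42*s + 40*sqrt(2)*s + 36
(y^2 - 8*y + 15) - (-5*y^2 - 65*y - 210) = 6*y^2 + 57*y + 225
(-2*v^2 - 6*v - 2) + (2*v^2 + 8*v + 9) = 2*v + 7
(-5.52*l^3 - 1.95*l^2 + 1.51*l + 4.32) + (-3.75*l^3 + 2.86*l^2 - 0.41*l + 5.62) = -9.27*l^3 + 0.91*l^2 + 1.1*l + 9.94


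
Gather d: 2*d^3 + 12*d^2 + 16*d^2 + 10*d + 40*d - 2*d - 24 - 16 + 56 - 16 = 2*d^3 + 28*d^2 + 48*d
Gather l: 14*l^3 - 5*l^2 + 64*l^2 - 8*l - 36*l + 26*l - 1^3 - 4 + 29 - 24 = 14*l^3 + 59*l^2 - 18*l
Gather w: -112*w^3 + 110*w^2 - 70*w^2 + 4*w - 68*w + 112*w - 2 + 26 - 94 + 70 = -112*w^3 + 40*w^2 + 48*w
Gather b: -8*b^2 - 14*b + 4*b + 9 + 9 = -8*b^2 - 10*b + 18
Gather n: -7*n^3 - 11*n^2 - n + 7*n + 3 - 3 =-7*n^3 - 11*n^2 + 6*n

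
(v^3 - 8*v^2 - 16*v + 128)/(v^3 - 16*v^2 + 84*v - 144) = (v^2 - 4*v - 32)/(v^2 - 12*v + 36)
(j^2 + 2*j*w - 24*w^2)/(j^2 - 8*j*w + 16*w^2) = (-j - 6*w)/(-j + 4*w)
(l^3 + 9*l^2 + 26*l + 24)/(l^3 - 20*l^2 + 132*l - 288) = (l^3 + 9*l^2 + 26*l + 24)/(l^3 - 20*l^2 + 132*l - 288)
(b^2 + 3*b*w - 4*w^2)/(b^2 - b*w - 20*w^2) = (-b + w)/(-b + 5*w)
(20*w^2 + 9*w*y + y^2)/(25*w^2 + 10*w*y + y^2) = (4*w + y)/(5*w + y)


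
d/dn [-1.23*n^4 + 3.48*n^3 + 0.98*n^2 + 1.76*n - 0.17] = -4.92*n^3 + 10.44*n^2 + 1.96*n + 1.76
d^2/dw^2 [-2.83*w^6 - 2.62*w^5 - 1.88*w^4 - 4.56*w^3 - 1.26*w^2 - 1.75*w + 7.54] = -84.9*w^4 - 52.4*w^3 - 22.56*w^2 - 27.36*w - 2.52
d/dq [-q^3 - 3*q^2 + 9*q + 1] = -3*q^2 - 6*q + 9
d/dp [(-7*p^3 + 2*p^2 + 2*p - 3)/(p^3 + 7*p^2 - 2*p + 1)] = (-51*p^4 + 24*p^3 - 30*p^2 + 46*p - 4)/(p^6 + 14*p^5 + 45*p^4 - 26*p^3 + 18*p^2 - 4*p + 1)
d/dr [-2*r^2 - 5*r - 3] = -4*r - 5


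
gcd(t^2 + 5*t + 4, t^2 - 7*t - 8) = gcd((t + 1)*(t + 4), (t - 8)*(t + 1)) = t + 1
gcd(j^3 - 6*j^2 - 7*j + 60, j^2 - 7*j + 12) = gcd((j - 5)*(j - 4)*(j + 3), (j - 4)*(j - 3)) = j - 4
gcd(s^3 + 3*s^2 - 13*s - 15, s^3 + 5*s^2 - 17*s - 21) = s^2 - 2*s - 3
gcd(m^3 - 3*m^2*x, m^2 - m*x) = m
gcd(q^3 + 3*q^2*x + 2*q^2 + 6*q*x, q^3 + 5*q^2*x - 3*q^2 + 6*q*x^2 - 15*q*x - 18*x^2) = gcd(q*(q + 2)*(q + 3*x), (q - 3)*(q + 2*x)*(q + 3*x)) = q + 3*x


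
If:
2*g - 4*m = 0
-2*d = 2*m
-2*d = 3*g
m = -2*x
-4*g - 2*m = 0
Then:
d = 0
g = 0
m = 0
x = 0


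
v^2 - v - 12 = (v - 4)*(v + 3)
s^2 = s^2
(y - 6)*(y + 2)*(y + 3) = y^3 - y^2 - 24*y - 36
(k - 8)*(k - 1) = k^2 - 9*k + 8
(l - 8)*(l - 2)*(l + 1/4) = l^3 - 39*l^2/4 + 27*l/2 + 4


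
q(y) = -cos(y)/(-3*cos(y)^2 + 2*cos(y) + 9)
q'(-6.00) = 0.05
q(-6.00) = -0.12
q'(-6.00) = 0.05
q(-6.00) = -0.12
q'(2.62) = 0.22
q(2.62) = 0.17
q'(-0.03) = -0.01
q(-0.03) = -0.12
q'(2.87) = 0.17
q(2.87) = 0.22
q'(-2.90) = -0.16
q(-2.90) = 0.23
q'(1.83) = 0.13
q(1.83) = 0.03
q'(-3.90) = 0.20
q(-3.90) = 0.12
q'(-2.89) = -0.16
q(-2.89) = 0.23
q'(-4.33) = 0.14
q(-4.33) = 0.05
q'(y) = -(-6*sin(y)*cos(y) + 2*sin(y))*cos(y)/(-3*cos(y)^2 + 2*cos(y) + 9)^2 + sin(y)/(-3*cos(y)^2 + 2*cos(y) + 9)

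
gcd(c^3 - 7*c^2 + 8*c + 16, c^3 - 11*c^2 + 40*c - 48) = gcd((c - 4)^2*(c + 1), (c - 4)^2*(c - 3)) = c^2 - 8*c + 16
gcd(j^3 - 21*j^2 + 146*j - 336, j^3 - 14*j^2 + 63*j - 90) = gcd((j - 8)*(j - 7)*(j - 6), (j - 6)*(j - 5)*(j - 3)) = j - 6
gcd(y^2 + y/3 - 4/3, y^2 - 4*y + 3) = y - 1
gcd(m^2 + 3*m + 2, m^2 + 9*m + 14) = m + 2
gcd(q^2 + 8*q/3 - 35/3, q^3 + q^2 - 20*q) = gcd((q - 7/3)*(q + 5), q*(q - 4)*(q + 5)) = q + 5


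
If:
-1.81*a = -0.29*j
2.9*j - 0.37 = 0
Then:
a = 0.02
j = 0.13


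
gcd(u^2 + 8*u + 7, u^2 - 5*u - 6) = u + 1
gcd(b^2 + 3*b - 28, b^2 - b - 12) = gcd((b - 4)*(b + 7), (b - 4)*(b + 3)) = b - 4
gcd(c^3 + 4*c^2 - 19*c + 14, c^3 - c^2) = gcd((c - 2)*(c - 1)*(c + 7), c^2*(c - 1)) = c - 1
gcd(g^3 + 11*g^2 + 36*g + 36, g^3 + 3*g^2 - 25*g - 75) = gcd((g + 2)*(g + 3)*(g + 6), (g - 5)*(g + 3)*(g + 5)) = g + 3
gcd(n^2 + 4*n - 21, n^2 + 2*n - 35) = n + 7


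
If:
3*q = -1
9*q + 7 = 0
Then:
No Solution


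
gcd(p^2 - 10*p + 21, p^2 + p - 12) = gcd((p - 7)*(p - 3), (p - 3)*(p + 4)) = p - 3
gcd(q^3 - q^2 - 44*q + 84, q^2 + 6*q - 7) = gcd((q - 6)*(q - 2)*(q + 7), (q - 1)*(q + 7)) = q + 7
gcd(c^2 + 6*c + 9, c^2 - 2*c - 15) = c + 3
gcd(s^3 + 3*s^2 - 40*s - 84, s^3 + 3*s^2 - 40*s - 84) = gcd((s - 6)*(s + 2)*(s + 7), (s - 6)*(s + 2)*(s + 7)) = s^3 + 3*s^2 - 40*s - 84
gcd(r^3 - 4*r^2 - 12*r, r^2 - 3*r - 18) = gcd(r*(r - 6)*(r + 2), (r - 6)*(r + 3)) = r - 6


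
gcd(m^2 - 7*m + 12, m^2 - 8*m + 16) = m - 4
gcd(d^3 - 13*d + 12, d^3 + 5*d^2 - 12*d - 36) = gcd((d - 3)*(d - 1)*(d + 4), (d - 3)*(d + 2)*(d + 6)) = d - 3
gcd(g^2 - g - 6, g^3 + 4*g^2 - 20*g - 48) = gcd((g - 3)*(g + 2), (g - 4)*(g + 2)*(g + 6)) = g + 2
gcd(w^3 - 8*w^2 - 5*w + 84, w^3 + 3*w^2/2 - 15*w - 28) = w - 4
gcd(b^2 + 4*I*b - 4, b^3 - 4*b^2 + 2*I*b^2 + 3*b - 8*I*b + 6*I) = b + 2*I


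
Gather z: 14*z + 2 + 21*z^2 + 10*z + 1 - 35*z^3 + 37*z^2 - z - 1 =-35*z^3 + 58*z^2 + 23*z + 2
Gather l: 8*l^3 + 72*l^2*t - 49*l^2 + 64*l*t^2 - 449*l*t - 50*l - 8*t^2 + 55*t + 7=8*l^3 + l^2*(72*t - 49) + l*(64*t^2 - 449*t - 50) - 8*t^2 + 55*t + 7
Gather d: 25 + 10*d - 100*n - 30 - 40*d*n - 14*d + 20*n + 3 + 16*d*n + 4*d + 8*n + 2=-24*d*n - 72*n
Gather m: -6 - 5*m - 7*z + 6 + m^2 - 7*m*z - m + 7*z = m^2 + m*(-7*z - 6)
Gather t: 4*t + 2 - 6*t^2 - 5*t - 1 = -6*t^2 - t + 1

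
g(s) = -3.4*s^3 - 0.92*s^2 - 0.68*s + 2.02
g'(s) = -10.2*s^2 - 1.84*s - 0.68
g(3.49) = -156.09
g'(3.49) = -131.34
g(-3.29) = 115.38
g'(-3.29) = -105.03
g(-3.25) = 111.23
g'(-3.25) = -102.44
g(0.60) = 0.55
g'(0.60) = -5.46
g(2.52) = -59.95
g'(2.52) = -70.09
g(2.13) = -36.46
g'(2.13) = -50.88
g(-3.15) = 101.30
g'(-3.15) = -96.09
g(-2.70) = 64.07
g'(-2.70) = -70.07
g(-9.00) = 2412.22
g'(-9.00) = -810.32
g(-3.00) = 87.58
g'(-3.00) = -86.96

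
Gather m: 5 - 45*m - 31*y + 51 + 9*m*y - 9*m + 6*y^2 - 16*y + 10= m*(9*y - 54) + 6*y^2 - 47*y + 66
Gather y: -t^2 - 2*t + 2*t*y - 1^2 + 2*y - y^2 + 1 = -t^2 - 2*t - y^2 + y*(2*t + 2)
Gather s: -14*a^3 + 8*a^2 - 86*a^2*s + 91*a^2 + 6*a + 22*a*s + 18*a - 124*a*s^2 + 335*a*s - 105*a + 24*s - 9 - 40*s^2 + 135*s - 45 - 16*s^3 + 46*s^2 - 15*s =-14*a^3 + 99*a^2 - 81*a - 16*s^3 + s^2*(6 - 124*a) + s*(-86*a^2 + 357*a + 144) - 54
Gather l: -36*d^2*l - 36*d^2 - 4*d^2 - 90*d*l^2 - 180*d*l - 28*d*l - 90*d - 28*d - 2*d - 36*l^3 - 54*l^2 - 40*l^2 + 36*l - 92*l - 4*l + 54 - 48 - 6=-40*d^2 - 120*d - 36*l^3 + l^2*(-90*d - 94) + l*(-36*d^2 - 208*d - 60)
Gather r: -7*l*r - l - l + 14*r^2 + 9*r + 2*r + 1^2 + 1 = -2*l + 14*r^2 + r*(11 - 7*l) + 2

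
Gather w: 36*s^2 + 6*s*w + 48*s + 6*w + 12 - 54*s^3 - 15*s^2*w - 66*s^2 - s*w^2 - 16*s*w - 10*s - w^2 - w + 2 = -54*s^3 - 30*s^2 + 38*s + w^2*(-s - 1) + w*(-15*s^2 - 10*s + 5) + 14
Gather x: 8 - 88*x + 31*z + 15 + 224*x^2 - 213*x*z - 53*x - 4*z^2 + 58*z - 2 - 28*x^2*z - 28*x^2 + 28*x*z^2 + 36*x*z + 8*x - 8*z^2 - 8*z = x^2*(196 - 28*z) + x*(28*z^2 - 177*z - 133) - 12*z^2 + 81*z + 21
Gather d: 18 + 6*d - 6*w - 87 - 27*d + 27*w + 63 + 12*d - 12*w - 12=-9*d + 9*w - 18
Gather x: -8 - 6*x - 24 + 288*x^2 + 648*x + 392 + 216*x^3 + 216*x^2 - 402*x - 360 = 216*x^3 + 504*x^2 + 240*x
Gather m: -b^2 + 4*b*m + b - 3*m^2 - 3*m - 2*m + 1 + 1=-b^2 + b - 3*m^2 + m*(4*b - 5) + 2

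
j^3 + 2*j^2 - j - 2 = (j - 1)*(j + 1)*(j + 2)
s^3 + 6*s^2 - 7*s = s*(s - 1)*(s + 7)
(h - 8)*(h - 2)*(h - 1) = h^3 - 11*h^2 + 26*h - 16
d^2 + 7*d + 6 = (d + 1)*(d + 6)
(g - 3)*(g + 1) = g^2 - 2*g - 3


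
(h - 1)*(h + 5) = h^2 + 4*h - 5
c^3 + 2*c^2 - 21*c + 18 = (c - 3)*(c - 1)*(c + 6)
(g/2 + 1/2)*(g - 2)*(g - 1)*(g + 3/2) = g^4/2 - g^3/4 - 2*g^2 + g/4 + 3/2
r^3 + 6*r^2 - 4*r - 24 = (r - 2)*(r + 2)*(r + 6)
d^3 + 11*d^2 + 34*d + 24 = (d + 1)*(d + 4)*(d + 6)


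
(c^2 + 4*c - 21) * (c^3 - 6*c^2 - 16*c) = c^5 - 2*c^4 - 61*c^3 + 62*c^2 + 336*c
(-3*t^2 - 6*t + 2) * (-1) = 3*t^2 + 6*t - 2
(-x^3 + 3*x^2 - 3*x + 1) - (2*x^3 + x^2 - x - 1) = -3*x^3 + 2*x^2 - 2*x + 2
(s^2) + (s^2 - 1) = 2*s^2 - 1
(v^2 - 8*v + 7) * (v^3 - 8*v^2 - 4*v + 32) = v^5 - 16*v^4 + 67*v^3 + 8*v^2 - 284*v + 224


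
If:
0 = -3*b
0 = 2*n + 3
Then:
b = 0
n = -3/2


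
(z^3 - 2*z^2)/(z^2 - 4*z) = z*(z - 2)/(z - 4)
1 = 1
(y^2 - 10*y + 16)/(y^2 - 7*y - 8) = (y - 2)/(y + 1)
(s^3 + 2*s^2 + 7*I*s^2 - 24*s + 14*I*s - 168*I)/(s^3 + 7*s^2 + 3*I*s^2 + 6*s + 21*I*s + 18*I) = (s^2 + s*(-4 + 7*I) - 28*I)/(s^2 + s*(1 + 3*I) + 3*I)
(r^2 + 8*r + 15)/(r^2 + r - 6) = (r + 5)/(r - 2)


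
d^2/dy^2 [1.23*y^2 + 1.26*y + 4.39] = 2.46000000000000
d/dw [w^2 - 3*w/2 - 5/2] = 2*w - 3/2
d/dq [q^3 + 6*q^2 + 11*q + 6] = 3*q^2 + 12*q + 11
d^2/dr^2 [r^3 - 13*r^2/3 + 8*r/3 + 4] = 6*r - 26/3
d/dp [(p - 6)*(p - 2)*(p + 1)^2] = 4*p^3 - 18*p^2 - 6*p + 16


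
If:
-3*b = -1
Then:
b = 1/3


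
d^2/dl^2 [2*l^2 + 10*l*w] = 4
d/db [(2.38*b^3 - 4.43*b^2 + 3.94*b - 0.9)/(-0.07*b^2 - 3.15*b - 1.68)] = (-0.1666*b^4 - 14.994*b^3 + 2.2351*b^2 + 14.7588*b - 9.4542)/(0.0049*b^4 + 0.441*b^3 + 10.1577*b^2 + 10.584*b + 2.8224)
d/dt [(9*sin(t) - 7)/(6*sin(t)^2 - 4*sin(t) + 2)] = (-27*sin(t)^2 + 42*sin(t) - 5)*cos(t)/(2*(3*sin(t)^2 - 2*sin(t) + 1)^2)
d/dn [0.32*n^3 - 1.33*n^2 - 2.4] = n*(0.96*n - 2.66)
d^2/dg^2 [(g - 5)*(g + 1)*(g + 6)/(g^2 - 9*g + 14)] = 16*(7*g^3 - 69*g^2 + 327*g - 659)/(g^6 - 27*g^5 + 285*g^4 - 1485*g^3 + 3990*g^2 - 5292*g + 2744)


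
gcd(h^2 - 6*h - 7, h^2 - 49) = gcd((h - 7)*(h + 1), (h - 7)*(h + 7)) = h - 7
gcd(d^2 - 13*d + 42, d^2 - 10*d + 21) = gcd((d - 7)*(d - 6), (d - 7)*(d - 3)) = d - 7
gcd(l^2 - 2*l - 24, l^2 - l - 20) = l + 4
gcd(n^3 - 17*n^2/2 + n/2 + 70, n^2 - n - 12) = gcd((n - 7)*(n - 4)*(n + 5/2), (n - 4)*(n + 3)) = n - 4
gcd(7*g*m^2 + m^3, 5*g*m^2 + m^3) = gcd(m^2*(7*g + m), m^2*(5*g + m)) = m^2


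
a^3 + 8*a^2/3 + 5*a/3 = a*(a + 1)*(a + 5/3)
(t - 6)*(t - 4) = t^2 - 10*t + 24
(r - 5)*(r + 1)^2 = r^3 - 3*r^2 - 9*r - 5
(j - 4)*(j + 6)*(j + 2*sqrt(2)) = j^3 + 2*j^2 + 2*sqrt(2)*j^2 - 24*j + 4*sqrt(2)*j - 48*sqrt(2)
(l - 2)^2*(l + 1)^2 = l^4 - 2*l^3 - 3*l^2 + 4*l + 4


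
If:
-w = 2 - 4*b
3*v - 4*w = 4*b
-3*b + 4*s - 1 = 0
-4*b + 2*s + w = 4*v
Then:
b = 55/151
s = 79/151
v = -36/151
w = -82/151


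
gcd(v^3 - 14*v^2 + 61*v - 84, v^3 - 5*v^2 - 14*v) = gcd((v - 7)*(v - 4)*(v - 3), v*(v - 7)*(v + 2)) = v - 7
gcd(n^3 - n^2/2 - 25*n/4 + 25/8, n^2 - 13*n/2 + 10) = n - 5/2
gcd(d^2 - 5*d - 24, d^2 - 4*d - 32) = d - 8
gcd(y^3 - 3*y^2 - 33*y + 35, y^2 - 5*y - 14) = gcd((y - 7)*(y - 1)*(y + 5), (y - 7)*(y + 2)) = y - 7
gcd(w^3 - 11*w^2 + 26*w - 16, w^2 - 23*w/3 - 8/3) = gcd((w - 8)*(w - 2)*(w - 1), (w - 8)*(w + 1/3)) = w - 8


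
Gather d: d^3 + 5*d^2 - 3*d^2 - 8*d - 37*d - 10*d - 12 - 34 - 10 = d^3 + 2*d^2 - 55*d - 56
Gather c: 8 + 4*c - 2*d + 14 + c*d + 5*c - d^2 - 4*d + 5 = c*(d + 9) - d^2 - 6*d + 27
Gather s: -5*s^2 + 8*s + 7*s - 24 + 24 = -5*s^2 + 15*s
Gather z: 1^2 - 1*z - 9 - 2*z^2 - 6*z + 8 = -2*z^2 - 7*z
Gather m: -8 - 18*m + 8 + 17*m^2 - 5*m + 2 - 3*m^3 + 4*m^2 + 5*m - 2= -3*m^3 + 21*m^2 - 18*m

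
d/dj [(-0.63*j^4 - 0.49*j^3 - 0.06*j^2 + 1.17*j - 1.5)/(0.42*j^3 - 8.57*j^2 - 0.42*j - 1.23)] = (-0.2646*j^6 + 10.7982*j^5 + 5.0183*j^4 + 2.5284*j^3 + 13.7502*j^2 - 25.5624*j - 2.0691)/(0.1764*j^6 - 7.1988*j^5 + 73.0921*j^4 + 6.1656*j^3 + 21.2586*j^2 + 1.0332*j + 1.5129)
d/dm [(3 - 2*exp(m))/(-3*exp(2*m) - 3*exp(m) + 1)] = (-6*exp(2*m) + 18*exp(m) + 7)*exp(m)/(9*exp(4*m) + 18*exp(3*m) + 3*exp(2*m) - 6*exp(m) + 1)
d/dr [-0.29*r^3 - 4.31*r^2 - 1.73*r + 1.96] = -0.87*r^2 - 8.62*r - 1.73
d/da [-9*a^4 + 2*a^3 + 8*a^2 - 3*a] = -36*a^3 + 6*a^2 + 16*a - 3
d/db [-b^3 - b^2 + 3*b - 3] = -3*b^2 - 2*b + 3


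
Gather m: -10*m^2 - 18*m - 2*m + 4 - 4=-10*m^2 - 20*m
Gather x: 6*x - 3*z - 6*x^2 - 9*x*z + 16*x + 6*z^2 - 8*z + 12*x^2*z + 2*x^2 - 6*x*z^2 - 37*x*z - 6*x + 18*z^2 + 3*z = x^2*(12*z - 4) + x*(-6*z^2 - 46*z + 16) + 24*z^2 - 8*z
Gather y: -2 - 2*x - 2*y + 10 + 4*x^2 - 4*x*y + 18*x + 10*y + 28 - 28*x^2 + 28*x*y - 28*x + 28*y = -24*x^2 - 12*x + y*(24*x + 36) + 36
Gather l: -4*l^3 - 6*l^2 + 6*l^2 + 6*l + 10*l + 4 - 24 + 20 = -4*l^3 + 16*l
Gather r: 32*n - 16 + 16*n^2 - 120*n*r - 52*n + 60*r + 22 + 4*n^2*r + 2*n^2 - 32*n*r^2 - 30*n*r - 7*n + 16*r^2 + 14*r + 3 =18*n^2 - 27*n + r^2*(16 - 32*n) + r*(4*n^2 - 150*n + 74) + 9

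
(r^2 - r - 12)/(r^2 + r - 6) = (r - 4)/(r - 2)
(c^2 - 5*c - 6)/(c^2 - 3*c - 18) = (c + 1)/(c + 3)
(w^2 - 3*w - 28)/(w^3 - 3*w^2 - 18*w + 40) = (w - 7)/(w^2 - 7*w + 10)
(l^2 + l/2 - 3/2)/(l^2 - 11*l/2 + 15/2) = (2*l^2 + l - 3)/(2*l^2 - 11*l + 15)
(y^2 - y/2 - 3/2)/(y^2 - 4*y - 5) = (y - 3/2)/(y - 5)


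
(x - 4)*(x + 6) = x^2 + 2*x - 24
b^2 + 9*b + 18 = (b + 3)*(b + 6)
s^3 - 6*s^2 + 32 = (s - 4)^2*(s + 2)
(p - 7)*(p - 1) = p^2 - 8*p + 7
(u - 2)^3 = u^3 - 6*u^2 + 12*u - 8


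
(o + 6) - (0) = o + 6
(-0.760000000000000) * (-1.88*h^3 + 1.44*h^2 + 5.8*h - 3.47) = 1.4288*h^3 - 1.0944*h^2 - 4.408*h + 2.6372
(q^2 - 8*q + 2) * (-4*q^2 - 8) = -4*q^4 + 32*q^3 - 16*q^2 + 64*q - 16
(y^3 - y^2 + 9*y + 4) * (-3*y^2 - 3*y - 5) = -3*y^5 - 29*y^3 - 34*y^2 - 57*y - 20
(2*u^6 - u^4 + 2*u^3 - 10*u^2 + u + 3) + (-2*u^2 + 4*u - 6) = 2*u^6 - u^4 + 2*u^3 - 12*u^2 + 5*u - 3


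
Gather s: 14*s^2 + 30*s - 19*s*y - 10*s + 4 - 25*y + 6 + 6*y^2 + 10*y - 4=14*s^2 + s*(20 - 19*y) + 6*y^2 - 15*y + 6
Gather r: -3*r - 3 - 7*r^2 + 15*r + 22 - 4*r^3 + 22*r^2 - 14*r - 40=-4*r^3 + 15*r^2 - 2*r - 21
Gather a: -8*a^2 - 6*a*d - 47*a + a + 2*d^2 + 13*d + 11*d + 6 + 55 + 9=-8*a^2 + a*(-6*d - 46) + 2*d^2 + 24*d + 70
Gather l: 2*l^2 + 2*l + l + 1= 2*l^2 + 3*l + 1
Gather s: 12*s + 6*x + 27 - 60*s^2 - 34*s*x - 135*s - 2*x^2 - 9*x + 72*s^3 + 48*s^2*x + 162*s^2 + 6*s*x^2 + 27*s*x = 72*s^3 + s^2*(48*x + 102) + s*(6*x^2 - 7*x - 123) - 2*x^2 - 3*x + 27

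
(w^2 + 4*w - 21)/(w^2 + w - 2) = (w^2 + 4*w - 21)/(w^2 + w - 2)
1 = 1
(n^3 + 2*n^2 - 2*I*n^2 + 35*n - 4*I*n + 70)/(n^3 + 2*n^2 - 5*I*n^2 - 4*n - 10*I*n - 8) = (n^2 - 2*I*n + 35)/(n^2 - 5*I*n - 4)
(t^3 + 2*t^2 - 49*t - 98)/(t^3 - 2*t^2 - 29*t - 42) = (t + 7)/(t + 3)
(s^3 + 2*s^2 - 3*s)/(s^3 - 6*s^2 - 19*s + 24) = s/(s - 8)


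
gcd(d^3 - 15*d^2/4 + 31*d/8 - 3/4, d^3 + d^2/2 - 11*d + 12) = d^2 - 7*d/2 + 3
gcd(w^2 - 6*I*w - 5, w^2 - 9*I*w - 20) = w - 5*I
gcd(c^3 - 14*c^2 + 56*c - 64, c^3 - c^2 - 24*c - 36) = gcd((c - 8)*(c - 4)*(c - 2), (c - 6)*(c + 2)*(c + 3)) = 1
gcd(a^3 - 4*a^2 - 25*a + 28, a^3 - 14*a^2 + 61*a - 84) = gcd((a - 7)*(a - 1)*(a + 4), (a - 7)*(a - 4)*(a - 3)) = a - 7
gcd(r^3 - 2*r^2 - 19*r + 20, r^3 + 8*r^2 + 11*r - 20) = r^2 + 3*r - 4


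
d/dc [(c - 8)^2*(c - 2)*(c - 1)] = 4*c^3 - 57*c^2 + 228*c - 224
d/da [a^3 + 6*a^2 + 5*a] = 3*a^2 + 12*a + 5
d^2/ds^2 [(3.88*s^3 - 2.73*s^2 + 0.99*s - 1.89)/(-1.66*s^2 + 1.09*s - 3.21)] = (1.4210854715202e-14*s^5 + 1.4210854715202e-14*s^4 + 36.553516*s^3 + 25.4204280000001*s^2 - 228.74616*s + 33.681474)/(4.574296*s^6 - 9.010812*s^5 + 32.453166*s^4 - 36.144073*s^3 + 62.755821*s^2 - 33.694407*s + 33.076161)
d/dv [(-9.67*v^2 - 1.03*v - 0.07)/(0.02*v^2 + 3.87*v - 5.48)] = (-37.4023*v^2 + 105.986*v + 5.9153)/(0.0004*v^4 + 0.1548*v^3 + 14.7577*v^2 - 42.4152*v + 30.0304)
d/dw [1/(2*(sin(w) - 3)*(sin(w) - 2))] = (5 - 2*sin(w))*cos(w)/(2*(sin(w) - 3)^2*(sin(w) - 2)^2)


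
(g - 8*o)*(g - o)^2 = g^3 - 10*g^2*o + 17*g*o^2 - 8*o^3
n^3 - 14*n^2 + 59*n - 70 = (n - 7)*(n - 5)*(n - 2)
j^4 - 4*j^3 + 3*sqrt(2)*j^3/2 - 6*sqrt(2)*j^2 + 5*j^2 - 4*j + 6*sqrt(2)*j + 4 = (j - 2)^2*(j + sqrt(2)/2)*(j + sqrt(2))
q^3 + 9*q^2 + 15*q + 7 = (q + 1)^2*(q + 7)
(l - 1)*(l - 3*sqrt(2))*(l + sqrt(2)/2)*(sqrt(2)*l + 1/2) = sqrt(2)*l^4 - 9*l^3/2 - sqrt(2)*l^3 - 17*sqrt(2)*l^2/4 + 9*l^2/2 - 3*l/2 + 17*sqrt(2)*l/4 + 3/2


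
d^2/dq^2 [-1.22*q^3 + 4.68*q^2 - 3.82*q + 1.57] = 9.36 - 7.32*q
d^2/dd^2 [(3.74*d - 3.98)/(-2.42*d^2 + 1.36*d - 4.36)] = (-(3.74*d - 3.98)*(4.84*d - 1.36)*(9.68*d - 2.72) + (54.3048*d - 29.436)*(2.42*d^2 - 1.36*d + 4.36))/(2.42*d^2 - 1.36*d + 4.36)^3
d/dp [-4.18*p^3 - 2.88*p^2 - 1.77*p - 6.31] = -12.54*p^2 - 5.76*p - 1.77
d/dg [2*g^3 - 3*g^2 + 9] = 6*g*(g - 1)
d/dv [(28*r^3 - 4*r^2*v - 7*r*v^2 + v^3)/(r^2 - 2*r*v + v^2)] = (52*r^3 - 18*r^2*v + 3*r*v^2 - v^3)/(r^3 - 3*r^2*v + 3*r*v^2 - v^3)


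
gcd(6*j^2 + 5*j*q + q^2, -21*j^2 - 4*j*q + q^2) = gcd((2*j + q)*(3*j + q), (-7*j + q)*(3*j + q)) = 3*j + q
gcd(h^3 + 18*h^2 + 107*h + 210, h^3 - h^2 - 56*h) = h + 7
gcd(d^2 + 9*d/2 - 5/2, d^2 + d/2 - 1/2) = d - 1/2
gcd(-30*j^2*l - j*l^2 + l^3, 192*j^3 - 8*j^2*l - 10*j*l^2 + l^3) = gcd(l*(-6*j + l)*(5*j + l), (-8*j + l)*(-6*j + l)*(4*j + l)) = 6*j - l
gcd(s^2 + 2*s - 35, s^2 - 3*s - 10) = s - 5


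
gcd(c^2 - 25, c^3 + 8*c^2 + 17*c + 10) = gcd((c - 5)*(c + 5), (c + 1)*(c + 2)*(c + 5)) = c + 5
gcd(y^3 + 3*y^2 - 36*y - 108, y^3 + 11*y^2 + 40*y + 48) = y + 3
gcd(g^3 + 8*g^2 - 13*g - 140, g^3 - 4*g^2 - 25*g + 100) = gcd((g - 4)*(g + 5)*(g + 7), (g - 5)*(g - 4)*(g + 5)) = g^2 + g - 20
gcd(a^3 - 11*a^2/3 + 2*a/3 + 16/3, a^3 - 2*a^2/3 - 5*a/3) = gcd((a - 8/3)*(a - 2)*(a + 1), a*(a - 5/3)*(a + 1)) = a + 1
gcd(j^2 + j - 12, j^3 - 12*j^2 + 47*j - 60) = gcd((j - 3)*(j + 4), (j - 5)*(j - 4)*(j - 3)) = j - 3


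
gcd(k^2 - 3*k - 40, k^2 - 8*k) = k - 8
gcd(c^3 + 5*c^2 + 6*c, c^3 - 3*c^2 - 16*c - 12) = c + 2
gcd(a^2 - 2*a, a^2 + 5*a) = a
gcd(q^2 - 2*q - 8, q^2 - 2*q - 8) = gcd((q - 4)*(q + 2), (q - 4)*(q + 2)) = q^2 - 2*q - 8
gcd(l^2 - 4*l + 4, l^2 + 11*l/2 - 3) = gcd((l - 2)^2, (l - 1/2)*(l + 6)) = 1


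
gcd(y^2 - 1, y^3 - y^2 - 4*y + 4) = y - 1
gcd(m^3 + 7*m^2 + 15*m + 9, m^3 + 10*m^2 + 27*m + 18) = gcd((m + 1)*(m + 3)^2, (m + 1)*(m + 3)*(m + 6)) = m^2 + 4*m + 3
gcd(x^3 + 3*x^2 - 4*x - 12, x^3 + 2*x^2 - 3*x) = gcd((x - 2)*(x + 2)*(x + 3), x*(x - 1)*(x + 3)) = x + 3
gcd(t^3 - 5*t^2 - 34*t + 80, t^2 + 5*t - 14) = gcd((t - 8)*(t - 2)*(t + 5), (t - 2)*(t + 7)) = t - 2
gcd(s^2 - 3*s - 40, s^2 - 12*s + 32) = s - 8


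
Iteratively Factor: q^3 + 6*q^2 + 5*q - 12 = (q + 4)*(q^2 + 2*q - 3) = (q + 3)*(q + 4)*(q - 1)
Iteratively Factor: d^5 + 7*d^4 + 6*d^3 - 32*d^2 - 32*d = (d - 2)*(d^4 + 9*d^3 + 24*d^2 + 16*d) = (d - 2)*(d + 1)*(d^3 + 8*d^2 + 16*d) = d*(d - 2)*(d + 1)*(d^2 + 8*d + 16) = d*(d - 2)*(d + 1)*(d + 4)*(d + 4)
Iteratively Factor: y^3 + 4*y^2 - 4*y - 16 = (y - 2)*(y^2 + 6*y + 8) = (y - 2)*(y + 2)*(y + 4)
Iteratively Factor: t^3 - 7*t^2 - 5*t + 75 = (t - 5)*(t^2 - 2*t - 15) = (t - 5)*(t + 3)*(t - 5)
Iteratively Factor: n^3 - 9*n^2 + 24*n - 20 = (n - 5)*(n^2 - 4*n + 4) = (n - 5)*(n - 2)*(n - 2)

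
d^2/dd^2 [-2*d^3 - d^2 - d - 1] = -12*d - 2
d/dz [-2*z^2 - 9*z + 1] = -4*z - 9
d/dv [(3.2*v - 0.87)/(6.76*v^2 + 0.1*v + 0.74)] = (-21.632*v^2 + 11.7624*v + 2.455)/(45.6976*v^4 + 1.352*v^3 + 10.0148*v^2 + 0.148*v + 0.5476)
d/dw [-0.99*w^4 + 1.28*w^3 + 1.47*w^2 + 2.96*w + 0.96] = -3.96*w^3 + 3.84*w^2 + 2.94*w + 2.96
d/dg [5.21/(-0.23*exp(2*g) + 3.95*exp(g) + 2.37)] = (2.3966*exp(g) - 20.5795)*exp(g)/(-0.23*exp(2*g) + 3.95*exp(g) + 2.37)^2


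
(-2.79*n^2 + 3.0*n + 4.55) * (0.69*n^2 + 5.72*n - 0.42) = -1.9251*n^4 - 13.8888*n^3 + 21.4713*n^2 + 24.766*n - 1.911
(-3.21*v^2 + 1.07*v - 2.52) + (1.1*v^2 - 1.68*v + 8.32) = -2.11*v^2 - 0.61*v + 5.8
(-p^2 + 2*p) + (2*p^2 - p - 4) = p^2 + p - 4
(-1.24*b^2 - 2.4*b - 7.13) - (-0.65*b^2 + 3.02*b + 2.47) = -0.59*b^2 - 5.42*b - 9.6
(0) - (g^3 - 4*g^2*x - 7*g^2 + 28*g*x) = -g^3 + 4*g^2*x + 7*g^2 - 28*g*x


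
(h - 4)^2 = h^2 - 8*h + 16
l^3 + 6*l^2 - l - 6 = (l - 1)*(l + 1)*(l + 6)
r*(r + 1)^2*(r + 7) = r^4 + 9*r^3 + 15*r^2 + 7*r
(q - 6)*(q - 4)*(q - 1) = q^3 - 11*q^2 + 34*q - 24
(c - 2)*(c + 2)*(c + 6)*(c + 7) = c^4 + 13*c^3 + 38*c^2 - 52*c - 168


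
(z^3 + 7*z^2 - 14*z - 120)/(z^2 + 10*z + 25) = (z^2 + 2*z - 24)/(z + 5)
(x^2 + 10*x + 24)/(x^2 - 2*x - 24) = (x + 6)/(x - 6)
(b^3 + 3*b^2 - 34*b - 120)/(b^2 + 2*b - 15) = (b^2 - 2*b - 24)/(b - 3)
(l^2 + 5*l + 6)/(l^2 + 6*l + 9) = (l + 2)/(l + 3)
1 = 1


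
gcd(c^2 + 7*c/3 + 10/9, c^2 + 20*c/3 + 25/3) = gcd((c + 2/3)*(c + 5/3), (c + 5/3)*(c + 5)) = c + 5/3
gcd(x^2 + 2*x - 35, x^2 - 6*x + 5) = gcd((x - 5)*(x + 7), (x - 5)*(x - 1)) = x - 5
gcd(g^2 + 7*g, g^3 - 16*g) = g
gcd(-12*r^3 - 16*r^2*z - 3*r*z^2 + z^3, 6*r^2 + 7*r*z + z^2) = r + z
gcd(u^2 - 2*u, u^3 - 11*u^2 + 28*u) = u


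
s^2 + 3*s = s*(s + 3)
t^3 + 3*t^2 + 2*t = t*(t + 1)*(t + 2)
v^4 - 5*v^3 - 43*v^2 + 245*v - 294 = (v - 7)*(v - 3)*(v - 2)*(v + 7)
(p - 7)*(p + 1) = p^2 - 6*p - 7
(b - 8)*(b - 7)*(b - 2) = b^3 - 17*b^2 + 86*b - 112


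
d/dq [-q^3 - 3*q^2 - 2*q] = -3*q^2 - 6*q - 2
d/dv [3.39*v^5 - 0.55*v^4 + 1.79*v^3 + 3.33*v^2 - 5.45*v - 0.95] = 16.95*v^4 - 2.2*v^3 + 5.37*v^2 + 6.66*v - 5.45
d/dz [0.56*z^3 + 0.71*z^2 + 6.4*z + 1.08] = 1.68*z^2 + 1.42*z + 6.4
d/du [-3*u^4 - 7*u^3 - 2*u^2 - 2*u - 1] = -12*u^3 - 21*u^2 - 4*u - 2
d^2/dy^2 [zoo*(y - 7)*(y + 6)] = nan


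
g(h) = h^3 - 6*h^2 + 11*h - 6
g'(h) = 3*h^2 - 12*h + 11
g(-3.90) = -199.48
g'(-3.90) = 103.43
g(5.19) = 29.27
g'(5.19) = 29.53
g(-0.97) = -23.23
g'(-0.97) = 25.46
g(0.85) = -0.37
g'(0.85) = 2.97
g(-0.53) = -13.66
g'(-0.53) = 18.20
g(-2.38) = -79.65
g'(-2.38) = 56.55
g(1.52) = 0.37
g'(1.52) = -0.31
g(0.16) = -4.39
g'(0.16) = 9.16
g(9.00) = 336.00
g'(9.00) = 146.00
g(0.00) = -6.00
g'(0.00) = 11.00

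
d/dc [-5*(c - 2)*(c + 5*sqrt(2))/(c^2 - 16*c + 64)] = 5*(5*sqrt(2)*c + 14*c - 16 + 20*sqrt(2))/(c^3 - 24*c^2 + 192*c - 512)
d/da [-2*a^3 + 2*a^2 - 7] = 2*a*(2 - 3*a)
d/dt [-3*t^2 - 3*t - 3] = -6*t - 3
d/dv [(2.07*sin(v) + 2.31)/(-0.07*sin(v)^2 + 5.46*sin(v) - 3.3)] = (0.1449*sin(v)^2 + 0.323399999999999*sin(v) - 19.4436)*cos(v)/(0.0049*sin(v)^4 - 0.7644*sin(v)^3 + 30.2736*sin(v)^2 - 36.036*sin(v) + 10.89)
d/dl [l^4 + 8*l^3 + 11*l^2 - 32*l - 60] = 4*l^3 + 24*l^2 + 22*l - 32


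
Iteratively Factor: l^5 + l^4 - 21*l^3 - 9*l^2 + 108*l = (l + 3)*(l^4 - 2*l^3 - 15*l^2 + 36*l) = (l + 3)*(l + 4)*(l^3 - 6*l^2 + 9*l) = (l - 3)*(l + 3)*(l + 4)*(l^2 - 3*l) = (l - 3)^2*(l + 3)*(l + 4)*(l)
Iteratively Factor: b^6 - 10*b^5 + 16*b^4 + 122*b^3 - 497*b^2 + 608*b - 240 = (b - 1)*(b^5 - 9*b^4 + 7*b^3 + 129*b^2 - 368*b + 240) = (b - 1)*(b + 4)*(b^4 - 13*b^3 + 59*b^2 - 107*b + 60) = (b - 4)*(b - 1)*(b + 4)*(b^3 - 9*b^2 + 23*b - 15) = (b - 4)*(b - 1)^2*(b + 4)*(b^2 - 8*b + 15) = (b - 4)*(b - 3)*(b - 1)^2*(b + 4)*(b - 5)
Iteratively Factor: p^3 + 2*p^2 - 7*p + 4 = (p - 1)*(p^2 + 3*p - 4) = (p - 1)*(p + 4)*(p - 1)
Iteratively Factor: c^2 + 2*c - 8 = (c - 2)*(c + 4)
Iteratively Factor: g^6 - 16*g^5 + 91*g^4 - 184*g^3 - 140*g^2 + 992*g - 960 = (g - 4)*(g^5 - 12*g^4 + 43*g^3 - 12*g^2 - 188*g + 240) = (g - 4)*(g - 2)*(g^4 - 10*g^3 + 23*g^2 + 34*g - 120) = (g - 4)^2*(g - 2)*(g^3 - 6*g^2 - g + 30) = (g - 4)^2*(g - 3)*(g - 2)*(g^2 - 3*g - 10) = (g - 5)*(g - 4)^2*(g - 3)*(g - 2)*(g + 2)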